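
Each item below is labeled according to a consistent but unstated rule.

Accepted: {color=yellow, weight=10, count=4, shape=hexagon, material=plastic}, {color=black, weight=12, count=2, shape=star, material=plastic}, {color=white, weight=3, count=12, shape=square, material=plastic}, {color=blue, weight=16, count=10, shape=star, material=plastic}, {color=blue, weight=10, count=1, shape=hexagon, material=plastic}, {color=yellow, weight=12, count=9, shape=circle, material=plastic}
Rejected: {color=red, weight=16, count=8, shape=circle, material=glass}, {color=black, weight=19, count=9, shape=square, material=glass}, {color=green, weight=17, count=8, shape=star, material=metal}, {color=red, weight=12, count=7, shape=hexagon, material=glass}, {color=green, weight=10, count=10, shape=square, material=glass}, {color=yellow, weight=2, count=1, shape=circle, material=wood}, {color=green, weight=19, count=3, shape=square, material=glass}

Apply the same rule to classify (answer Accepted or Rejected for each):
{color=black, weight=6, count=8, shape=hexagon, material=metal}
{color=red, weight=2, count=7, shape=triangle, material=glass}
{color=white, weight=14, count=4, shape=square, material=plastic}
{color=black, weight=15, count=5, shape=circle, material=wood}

One predicate separates the groups cleanly: material is plastic.
{color=black, weight=6, count=8, shape=hexagon, material=metal}: Rejected (material is metal).
{color=red, weight=2, count=7, shape=triangle, material=glass}: Rejected (material is glass).
{color=white, weight=14, count=4, shape=square, material=plastic}: Accepted (material is plastic).
{color=black, weight=15, count=5, shape=circle, material=wood}: Rejected (material is wood).

Rejected, Rejected, Accepted, Rejected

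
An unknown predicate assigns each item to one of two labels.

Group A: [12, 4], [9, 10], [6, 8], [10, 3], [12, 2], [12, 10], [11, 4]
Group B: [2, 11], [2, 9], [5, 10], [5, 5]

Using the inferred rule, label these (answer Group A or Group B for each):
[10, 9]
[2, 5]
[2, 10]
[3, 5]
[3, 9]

Group A, Group B, Group B, Group B, Group B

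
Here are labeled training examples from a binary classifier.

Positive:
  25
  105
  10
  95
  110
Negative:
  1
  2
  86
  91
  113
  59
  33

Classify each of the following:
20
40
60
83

Positive, Positive, Positive, Negative

The simplest hypothesis consistent with all the labels is: multiple of 5.
20 — 20 = 5·4, hence Positive. 40 — 40 = 5·8, hence Positive. 60 — 60 = 5·12, hence Positive. 83 — 83 = 5·16 + 3, hence Negative.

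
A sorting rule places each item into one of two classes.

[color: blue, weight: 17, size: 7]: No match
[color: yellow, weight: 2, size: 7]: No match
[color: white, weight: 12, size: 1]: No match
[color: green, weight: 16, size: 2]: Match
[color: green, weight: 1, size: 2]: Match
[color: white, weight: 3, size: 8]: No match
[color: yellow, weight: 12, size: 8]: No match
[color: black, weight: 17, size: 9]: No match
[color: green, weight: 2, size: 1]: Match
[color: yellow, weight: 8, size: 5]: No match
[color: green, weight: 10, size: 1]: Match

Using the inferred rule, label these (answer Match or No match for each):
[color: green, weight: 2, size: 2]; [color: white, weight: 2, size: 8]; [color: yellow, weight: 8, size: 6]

Match, No match, No match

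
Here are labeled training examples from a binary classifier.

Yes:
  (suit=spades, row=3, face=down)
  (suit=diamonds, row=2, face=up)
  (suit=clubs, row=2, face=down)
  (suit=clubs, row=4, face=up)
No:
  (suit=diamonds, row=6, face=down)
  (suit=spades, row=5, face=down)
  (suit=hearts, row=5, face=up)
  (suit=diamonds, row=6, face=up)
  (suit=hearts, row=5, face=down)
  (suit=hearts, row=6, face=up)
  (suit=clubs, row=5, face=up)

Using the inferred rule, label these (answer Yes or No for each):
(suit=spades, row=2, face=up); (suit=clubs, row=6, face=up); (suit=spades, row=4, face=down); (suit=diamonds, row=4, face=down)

The classifier is using: row ≤ 4.
(suit=spades, row=2, face=up): row = 2, satisfies this → Yes. (suit=clubs, row=6, face=up): row = 6, does not satisfy this → No. (suit=spades, row=4, face=down): row = 4, satisfies this → Yes. (suit=diamonds, row=4, face=down): row = 4, satisfies this → Yes.

Yes, No, Yes, Yes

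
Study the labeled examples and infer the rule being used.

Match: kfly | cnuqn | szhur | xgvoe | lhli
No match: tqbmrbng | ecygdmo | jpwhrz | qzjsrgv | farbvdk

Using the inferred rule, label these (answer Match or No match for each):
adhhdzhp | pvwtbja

No match, No match

Every 'Match' example satisfies: length ≤ 5. None of the 'No match' examples do.
No match: adhhdzhp, since length 8. No match: pvwtbja, since length 7.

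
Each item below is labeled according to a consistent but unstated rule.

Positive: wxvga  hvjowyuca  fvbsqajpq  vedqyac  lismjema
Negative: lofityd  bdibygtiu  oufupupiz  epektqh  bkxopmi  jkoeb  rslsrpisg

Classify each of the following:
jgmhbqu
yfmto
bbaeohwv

Negative, Negative, Positive

Checking candidate rules against both groups, what survives is: contains 'a'.
jgmhbqu — no 'a', hence Negative.
yfmto — no 'a', hence Negative.
bbaeohwv — has 'a', hence Positive.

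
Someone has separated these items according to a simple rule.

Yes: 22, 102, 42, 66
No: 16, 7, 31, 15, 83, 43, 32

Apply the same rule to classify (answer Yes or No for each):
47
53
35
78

No, No, No, Yes

Rule: ≡ 2 (mod 4). This holds for each 'Yes' example and fails for each 'No' one.
47: 47 mod 4 = 3, doesn't qualify → No.
53: 53 mod 4 = 1, doesn't qualify → No.
35: 35 mod 4 = 3, doesn't qualify → No.
78: 78 mod 4 = 2, passes → Yes.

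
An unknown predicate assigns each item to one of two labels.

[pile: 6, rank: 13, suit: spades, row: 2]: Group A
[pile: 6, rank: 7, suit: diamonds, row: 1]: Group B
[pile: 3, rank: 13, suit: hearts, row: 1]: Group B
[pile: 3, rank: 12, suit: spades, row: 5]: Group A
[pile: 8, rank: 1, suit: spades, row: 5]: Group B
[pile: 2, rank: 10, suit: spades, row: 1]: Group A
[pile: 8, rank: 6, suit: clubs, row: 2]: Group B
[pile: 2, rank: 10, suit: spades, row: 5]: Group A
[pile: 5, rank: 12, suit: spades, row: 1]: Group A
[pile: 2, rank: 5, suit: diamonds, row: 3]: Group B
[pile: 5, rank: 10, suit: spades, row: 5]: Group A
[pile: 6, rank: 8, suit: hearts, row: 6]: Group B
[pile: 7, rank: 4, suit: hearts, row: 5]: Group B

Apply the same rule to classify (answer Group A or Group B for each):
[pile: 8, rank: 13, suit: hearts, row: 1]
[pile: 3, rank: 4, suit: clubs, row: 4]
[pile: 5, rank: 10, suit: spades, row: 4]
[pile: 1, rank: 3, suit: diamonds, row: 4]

The rule appears to be: suit is spades AND pile ≤ 6.
[pile: 8, rank: 13, suit: hearts, row: 1] — suit is hearts, pile = 8, hence Group B. [pile: 3, rank: 4, suit: clubs, row: 4] — suit is clubs, pile = 3, hence Group B. [pile: 5, rank: 10, suit: spades, row: 4] — suit is spades, pile = 5, hence Group A. [pile: 1, rank: 3, suit: diamonds, row: 4] — suit is diamonds, pile = 1, hence Group B.

Group B, Group B, Group A, Group B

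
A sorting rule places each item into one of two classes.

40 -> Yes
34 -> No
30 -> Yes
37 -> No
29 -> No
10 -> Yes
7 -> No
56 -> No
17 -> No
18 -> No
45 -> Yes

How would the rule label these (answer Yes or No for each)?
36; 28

Checking candidate rules against both groups, what survives is: multiple of 5.
36 → 36 = 5·7 + 1 → No. 28 → 28 = 5·5 + 3 → No.

No, No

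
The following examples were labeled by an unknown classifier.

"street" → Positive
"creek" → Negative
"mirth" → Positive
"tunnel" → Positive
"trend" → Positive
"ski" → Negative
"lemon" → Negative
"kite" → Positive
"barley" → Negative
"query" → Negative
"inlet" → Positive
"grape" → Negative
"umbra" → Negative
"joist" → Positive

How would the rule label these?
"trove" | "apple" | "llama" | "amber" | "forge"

One predicate separates the groups cleanly: contains 't'.
"trove": Positive (has 't'). "apple": Negative (no 't'). "llama": Negative (no 't'). "amber": Negative (no 't'). "forge": Negative (no 't').

Positive, Negative, Negative, Negative, Negative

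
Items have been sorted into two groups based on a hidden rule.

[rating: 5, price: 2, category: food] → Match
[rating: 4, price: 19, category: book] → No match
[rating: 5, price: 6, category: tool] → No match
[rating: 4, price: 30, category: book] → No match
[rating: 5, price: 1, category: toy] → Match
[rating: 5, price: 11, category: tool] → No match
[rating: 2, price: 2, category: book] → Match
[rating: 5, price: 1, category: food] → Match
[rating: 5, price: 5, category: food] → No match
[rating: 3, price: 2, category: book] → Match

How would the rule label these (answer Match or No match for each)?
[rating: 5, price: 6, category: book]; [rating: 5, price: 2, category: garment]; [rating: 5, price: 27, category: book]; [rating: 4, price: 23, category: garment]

No match, Match, No match, No match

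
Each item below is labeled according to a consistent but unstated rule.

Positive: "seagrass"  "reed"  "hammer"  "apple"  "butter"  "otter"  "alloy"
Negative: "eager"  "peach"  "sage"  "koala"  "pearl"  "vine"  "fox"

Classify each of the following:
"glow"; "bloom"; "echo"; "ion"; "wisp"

A rule that fits every label: has a double letter — true of each 'Positive' example, false of each 'Negative' one.
"glow": Negative (no doubled letter). "bloom": Positive ('oo' doubled). "echo": Negative (no doubled letter). "ion": Negative (no doubled letter). "wisp": Negative (no doubled letter).

Negative, Positive, Negative, Negative, Negative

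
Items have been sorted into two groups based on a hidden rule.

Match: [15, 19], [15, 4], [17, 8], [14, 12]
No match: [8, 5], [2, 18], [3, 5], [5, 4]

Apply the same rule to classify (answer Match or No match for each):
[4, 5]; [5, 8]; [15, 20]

No match, No match, Match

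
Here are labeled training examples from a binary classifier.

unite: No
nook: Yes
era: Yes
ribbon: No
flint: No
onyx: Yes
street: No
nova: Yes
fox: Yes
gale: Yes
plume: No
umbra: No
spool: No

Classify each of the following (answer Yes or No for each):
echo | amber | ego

'Yes' ⟺ length ≤ 4.
echo → length 4 → Yes.
amber → length 5 → No.
ego → length 3 → Yes.

Yes, No, Yes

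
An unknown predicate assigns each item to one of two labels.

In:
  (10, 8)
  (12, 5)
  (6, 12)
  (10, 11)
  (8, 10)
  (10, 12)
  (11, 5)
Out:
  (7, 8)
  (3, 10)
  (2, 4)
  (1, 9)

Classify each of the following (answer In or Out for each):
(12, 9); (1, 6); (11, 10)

In, Out, In

The distinguishing property — sum ≥ 16 — holds for all the 'In' cases and none of the 'Out' cases.
(12, 9): 12+9 = 21 — meets the rule, so In.
(1, 6): 1+6 = 7 — does not satisfy this, so Out.
(11, 10): 11+10 = 21 — meets the rule, so In.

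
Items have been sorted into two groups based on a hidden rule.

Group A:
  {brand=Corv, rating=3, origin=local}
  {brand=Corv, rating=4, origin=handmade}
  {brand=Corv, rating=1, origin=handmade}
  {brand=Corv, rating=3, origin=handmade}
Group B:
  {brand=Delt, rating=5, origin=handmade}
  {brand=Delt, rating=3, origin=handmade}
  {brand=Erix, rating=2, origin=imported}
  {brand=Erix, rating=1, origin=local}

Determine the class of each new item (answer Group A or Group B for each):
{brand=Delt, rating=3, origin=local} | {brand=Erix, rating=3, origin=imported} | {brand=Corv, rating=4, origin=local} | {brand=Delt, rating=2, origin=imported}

Group B, Group B, Group A, Group B

The classifier is using: brand is Corv.
{brand=Delt, rating=3, origin=local}: brand is Delt, doesn't match → Group B.
{brand=Erix, rating=3, origin=imported}: brand is Erix, doesn't match → Group B.
{brand=Corv, rating=4, origin=local}: brand is Corv, passes → Group A.
{brand=Delt, rating=2, origin=imported}: brand is Delt, doesn't match → Group B.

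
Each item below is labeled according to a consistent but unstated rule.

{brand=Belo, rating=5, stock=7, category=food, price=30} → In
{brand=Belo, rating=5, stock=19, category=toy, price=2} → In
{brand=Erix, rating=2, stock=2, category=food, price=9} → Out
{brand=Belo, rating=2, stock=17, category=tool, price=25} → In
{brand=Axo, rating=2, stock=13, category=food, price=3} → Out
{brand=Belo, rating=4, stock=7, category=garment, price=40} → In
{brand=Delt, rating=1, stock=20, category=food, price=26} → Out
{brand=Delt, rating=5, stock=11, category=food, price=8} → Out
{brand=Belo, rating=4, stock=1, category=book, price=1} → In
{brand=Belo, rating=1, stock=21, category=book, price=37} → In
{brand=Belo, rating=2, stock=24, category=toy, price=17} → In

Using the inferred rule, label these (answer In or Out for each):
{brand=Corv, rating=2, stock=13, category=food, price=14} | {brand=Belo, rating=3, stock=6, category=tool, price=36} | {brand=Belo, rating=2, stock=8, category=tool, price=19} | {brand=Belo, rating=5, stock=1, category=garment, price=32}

Out, In, In, In

The common property of the 'In' items is: brand is Belo. No 'Out' item has it.
{brand=Corv, rating=2, stock=13, category=food, price=14}: brand is Corv, doesn't qualify → Out. {brand=Belo, rating=3, stock=6, category=tool, price=36}: brand is Belo, qualifies → In. {brand=Belo, rating=2, stock=8, category=tool, price=19}: brand is Belo, qualifies → In. {brand=Belo, rating=5, stock=1, category=garment, price=32}: brand is Belo, qualifies → In.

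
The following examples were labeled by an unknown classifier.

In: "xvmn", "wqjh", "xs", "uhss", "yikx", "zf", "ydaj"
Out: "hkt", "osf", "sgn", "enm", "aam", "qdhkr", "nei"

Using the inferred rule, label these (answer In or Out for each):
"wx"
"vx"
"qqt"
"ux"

In, In, Out, In

Checking candidate rules against both groups, what survives is: even length.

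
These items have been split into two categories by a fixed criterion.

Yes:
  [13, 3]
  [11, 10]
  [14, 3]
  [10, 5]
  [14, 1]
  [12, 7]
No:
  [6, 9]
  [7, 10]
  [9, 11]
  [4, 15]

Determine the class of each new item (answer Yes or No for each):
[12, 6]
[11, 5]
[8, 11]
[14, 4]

Rule: first > second. This holds for each 'Yes' example and fails for each 'No' one.

Yes, Yes, No, Yes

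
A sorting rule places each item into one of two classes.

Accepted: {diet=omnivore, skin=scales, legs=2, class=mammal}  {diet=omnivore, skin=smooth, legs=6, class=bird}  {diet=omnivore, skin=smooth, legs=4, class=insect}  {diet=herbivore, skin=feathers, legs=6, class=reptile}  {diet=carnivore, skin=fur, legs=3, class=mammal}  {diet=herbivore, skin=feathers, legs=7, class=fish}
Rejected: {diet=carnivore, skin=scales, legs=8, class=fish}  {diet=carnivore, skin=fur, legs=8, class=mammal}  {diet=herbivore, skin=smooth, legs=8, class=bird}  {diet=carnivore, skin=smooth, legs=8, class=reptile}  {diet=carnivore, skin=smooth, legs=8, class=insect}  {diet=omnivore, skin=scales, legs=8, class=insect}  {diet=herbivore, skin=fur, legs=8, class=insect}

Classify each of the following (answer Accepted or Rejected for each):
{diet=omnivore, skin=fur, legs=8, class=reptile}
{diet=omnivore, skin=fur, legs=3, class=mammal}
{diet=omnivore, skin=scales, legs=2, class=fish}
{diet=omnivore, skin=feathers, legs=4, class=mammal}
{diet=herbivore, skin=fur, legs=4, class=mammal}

The classifier is using: legs ≤ 7.
{diet=omnivore, skin=fur, legs=8, class=reptile}: legs = 8, doesn't qualify → Rejected. {diet=omnivore, skin=fur, legs=3, class=mammal}: legs = 3, checks out → Accepted. {diet=omnivore, skin=scales, legs=2, class=fish}: legs = 2, checks out → Accepted. {diet=omnivore, skin=feathers, legs=4, class=mammal}: legs = 4, checks out → Accepted. {diet=herbivore, skin=fur, legs=4, class=mammal}: legs = 4, checks out → Accepted.

Rejected, Accepted, Accepted, Accepted, Accepted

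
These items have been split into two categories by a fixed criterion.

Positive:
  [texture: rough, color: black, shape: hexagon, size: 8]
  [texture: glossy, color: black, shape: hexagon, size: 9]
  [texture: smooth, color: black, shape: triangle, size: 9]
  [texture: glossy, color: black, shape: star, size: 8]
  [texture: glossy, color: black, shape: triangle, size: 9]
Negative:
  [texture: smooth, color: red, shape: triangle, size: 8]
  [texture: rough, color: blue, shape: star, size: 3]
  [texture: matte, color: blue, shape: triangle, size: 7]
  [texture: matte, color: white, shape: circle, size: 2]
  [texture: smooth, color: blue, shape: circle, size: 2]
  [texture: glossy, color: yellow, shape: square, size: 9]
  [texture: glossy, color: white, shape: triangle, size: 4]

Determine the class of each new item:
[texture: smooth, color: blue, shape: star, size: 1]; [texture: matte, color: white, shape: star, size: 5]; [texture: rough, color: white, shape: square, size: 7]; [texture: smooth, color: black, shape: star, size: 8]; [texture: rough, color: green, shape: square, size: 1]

The pattern is that an item is 'Positive' exactly when: color is black.
[texture: smooth, color: blue, shape: star, size: 1]: color is blue, lacks this property → Negative. [texture: matte, color: white, shape: star, size: 5]: color is white, lacks this property → Negative. [texture: rough, color: white, shape: square, size: 7]: color is white, lacks this property → Negative. [texture: smooth, color: black, shape: star, size: 8]: color is black, meets the rule → Positive. [texture: rough, color: green, shape: square, size: 1]: color is green, lacks this property → Negative.

Negative, Negative, Negative, Positive, Negative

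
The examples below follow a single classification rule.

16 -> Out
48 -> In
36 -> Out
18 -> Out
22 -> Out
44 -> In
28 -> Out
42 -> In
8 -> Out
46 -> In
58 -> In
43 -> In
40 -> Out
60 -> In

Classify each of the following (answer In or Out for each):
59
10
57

In, Out, In

'In' ⟺ at least 42.
59: 59 ≥ 42 — passes, so In. 10: 10 < 42 — does not pass, so Out. 57: 57 ≥ 42 — passes, so In.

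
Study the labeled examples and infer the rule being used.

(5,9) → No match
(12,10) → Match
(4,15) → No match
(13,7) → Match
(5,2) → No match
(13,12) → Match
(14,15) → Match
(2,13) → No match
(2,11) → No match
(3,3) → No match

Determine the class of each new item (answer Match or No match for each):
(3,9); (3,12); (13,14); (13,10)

No match, No match, Match, Match

A rule that fits every label: sum ≥ 20 — true of each 'Match' example, false of each 'No match' one.
(3,9): No match (3+9 = 12). (3,12): No match (3+12 = 15). (13,14): Match (13+14 = 27). (13,10): Match (13+10 = 23).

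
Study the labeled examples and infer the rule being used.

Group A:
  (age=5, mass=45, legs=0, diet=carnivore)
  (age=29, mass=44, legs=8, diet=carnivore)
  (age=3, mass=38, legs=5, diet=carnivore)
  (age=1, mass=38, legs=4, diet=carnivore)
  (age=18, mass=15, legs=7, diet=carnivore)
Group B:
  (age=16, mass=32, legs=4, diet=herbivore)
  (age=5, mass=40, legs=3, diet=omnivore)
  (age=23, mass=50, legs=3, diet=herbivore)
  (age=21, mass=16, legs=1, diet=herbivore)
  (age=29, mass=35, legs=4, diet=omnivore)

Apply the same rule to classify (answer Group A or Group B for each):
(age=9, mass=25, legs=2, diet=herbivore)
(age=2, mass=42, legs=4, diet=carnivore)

The simplest hypothesis consistent with all the labels is: diet is carnivore.
(age=9, mass=25, legs=2, diet=herbivore) → diet is herbivore → Group B. (age=2, mass=42, legs=4, diet=carnivore) → diet is carnivore → Group A.

Group B, Group A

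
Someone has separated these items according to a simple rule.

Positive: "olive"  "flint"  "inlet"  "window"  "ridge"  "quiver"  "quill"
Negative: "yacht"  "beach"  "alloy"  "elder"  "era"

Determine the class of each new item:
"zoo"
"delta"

Negative, Negative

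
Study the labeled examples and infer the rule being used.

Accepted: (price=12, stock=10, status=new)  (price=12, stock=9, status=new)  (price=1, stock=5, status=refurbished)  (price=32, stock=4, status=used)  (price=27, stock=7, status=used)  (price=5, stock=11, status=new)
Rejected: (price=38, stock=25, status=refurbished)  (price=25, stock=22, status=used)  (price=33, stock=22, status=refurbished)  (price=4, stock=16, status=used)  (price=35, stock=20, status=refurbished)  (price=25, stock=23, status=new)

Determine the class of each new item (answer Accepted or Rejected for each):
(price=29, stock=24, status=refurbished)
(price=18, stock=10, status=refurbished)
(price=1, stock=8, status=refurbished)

Rejected, Accepted, Accepted

The rule appears to be: stock ≤ 11.
(price=29, stock=24, status=refurbished): stock = 24 — does not satisfy this, so Rejected. (price=18, stock=10, status=refurbished): stock = 10 — qualifies, so Accepted. (price=1, stock=8, status=refurbished): stock = 8 — qualifies, so Accepted.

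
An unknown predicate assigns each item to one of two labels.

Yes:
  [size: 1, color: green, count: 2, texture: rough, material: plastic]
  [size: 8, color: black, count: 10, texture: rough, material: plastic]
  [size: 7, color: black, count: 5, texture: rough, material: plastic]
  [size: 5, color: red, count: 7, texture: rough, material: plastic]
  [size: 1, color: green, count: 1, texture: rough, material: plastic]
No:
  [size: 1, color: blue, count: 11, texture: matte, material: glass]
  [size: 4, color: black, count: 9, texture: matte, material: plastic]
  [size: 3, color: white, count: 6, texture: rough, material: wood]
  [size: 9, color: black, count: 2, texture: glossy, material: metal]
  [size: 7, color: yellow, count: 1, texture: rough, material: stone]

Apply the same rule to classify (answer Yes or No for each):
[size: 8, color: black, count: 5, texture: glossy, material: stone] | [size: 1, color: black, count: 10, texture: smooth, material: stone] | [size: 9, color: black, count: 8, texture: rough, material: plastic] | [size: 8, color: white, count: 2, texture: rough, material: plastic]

No, No, Yes, Yes

A rule that fits every label: material is plastic AND texture is rough — true of each 'Yes' example, false of each 'No' one.
[size: 8, color: black, count: 5, texture: glossy, material: stone]: material is stone, texture is glossy, does not satisfy this → No. [size: 1, color: black, count: 10, texture: smooth, material: stone]: material is stone, texture is smooth, does not satisfy this → No. [size: 9, color: black, count: 8, texture: rough, material: plastic]: material is plastic, texture is rough, matches → Yes. [size: 8, color: white, count: 2, texture: rough, material: plastic]: material is plastic, texture is rough, matches → Yes.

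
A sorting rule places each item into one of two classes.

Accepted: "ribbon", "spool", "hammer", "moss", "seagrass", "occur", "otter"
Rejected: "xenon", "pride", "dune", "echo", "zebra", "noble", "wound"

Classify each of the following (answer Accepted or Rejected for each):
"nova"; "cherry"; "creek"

Rejected, Accepted, Accepted

The rule appears to be: has a double letter.
"nova": Rejected (no doubled letter).
"cherry": Accepted ('rr' doubled).
"creek": Accepted ('ee' doubled).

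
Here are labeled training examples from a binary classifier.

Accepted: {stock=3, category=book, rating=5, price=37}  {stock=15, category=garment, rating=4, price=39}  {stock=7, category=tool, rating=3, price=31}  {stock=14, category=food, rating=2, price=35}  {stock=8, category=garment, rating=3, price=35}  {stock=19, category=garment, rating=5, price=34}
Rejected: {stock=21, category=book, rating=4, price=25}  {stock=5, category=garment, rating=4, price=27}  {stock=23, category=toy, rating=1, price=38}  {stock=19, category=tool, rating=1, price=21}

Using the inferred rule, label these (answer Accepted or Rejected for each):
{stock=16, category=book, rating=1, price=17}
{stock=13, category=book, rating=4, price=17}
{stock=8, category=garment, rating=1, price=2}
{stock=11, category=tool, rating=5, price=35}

Rejected, Rejected, Rejected, Accepted

One predicate separates the groups cleanly: rating ≥ 2 AND price ≥ 31.
{stock=16, category=book, rating=1, price=17} — rating = 1, price = 17, hence Rejected. {stock=13, category=book, rating=4, price=17} — rating = 4, price = 17, hence Rejected. {stock=8, category=garment, rating=1, price=2} — rating = 1, price = 2, hence Rejected. {stock=11, category=tool, rating=5, price=35} — rating = 5, price = 35, hence Accepted.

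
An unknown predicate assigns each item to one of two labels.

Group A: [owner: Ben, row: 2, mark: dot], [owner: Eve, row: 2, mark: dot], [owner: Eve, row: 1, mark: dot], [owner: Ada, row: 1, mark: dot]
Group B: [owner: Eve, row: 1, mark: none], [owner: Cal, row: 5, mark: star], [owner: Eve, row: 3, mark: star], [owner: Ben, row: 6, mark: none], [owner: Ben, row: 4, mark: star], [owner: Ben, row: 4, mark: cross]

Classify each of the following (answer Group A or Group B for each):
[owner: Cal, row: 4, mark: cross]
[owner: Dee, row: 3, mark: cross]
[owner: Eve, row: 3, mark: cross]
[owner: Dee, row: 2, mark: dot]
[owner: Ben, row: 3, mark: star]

All 'Group A' examples share one property — mark is dot — and every 'Group B' example lacks it.
[owner: Cal, row: 4, mark: cross]: mark is cross — doesn't qualify, so Group B. [owner: Dee, row: 3, mark: cross]: mark is cross — doesn't qualify, so Group B. [owner: Eve, row: 3, mark: cross]: mark is cross — doesn't qualify, so Group B. [owner: Dee, row: 2, mark: dot]: mark is dot — meets the rule, so Group A. [owner: Ben, row: 3, mark: star]: mark is star — doesn't qualify, so Group B.

Group B, Group B, Group B, Group A, Group B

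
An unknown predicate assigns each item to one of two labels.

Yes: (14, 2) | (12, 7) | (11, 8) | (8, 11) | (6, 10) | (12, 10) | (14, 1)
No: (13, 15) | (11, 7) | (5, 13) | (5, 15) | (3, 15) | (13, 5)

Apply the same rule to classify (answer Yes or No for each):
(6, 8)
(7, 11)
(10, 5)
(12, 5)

Yes, No, Yes, Yes

Rule: product is even. This holds for each 'Yes' example and fails for each 'No' one.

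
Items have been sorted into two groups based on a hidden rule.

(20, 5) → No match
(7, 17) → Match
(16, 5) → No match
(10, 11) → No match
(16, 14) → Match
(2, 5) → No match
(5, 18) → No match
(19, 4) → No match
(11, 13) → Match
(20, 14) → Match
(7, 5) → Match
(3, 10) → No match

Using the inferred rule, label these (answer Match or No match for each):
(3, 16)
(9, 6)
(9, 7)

No match, No match, Match

The rule appears to be: sum is even.
No match: (3, 16), since 3+16 = 19. No match: (9, 6), since 9+6 = 15. Match: (9, 7), since 9+7 = 16.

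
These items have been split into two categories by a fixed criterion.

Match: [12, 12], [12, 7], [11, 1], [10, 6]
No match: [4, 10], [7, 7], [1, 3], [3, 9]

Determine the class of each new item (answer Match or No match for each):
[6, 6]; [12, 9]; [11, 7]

One predicate separates the groups cleanly: first ≥ 9.

No match, Match, Match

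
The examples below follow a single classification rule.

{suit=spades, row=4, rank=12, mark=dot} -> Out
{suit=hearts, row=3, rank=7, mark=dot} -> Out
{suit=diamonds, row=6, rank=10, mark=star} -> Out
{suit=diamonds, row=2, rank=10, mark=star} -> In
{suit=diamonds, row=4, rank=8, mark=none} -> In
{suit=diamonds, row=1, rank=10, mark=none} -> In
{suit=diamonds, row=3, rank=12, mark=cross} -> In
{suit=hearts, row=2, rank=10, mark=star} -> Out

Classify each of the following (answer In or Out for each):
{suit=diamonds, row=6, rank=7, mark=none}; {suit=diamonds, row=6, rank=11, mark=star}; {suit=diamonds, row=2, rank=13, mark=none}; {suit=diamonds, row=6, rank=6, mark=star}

Rule: suit is diamonds AND row ≤ 4. This holds for each 'In' example and fails for each 'Out' one.
{suit=diamonds, row=6, rank=7, mark=none}: Out (suit is diamonds, row = 6). {suit=diamonds, row=6, rank=11, mark=star}: Out (suit is diamonds, row = 6). {suit=diamonds, row=2, rank=13, mark=none}: In (suit is diamonds, row = 2). {suit=diamonds, row=6, rank=6, mark=star}: Out (suit is diamonds, row = 6).

Out, Out, In, Out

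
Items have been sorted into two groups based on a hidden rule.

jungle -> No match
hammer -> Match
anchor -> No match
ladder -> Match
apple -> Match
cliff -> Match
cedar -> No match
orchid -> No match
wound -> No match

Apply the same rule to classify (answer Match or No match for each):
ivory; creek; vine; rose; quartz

No match, Match, No match, No match, No match

Every 'Match' example satisfies: has a double letter. None of the 'No match' examples do.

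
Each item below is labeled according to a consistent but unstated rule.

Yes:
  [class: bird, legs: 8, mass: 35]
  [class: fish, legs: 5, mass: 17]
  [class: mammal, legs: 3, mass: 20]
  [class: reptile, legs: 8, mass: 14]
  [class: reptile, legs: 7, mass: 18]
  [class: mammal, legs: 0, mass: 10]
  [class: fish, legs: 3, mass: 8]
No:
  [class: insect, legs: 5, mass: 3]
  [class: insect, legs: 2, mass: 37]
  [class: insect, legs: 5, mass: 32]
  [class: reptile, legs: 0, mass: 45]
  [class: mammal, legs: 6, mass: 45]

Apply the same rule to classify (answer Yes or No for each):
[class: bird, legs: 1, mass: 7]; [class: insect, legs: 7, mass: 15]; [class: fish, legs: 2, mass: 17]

Yes, No, Yes

The distinguishing property — class is not insect AND mass ≤ 35 — holds for all the 'Yes' cases and none of the 'No' cases.
[class: bird, legs: 1, mass: 7]: class is bird, mass = 7 — passes, so Yes.
[class: insect, legs: 7, mass: 15]: class is insect, mass = 15 — doesn't qualify, so No.
[class: fish, legs: 2, mass: 17]: class is fish, mass = 17 — passes, so Yes.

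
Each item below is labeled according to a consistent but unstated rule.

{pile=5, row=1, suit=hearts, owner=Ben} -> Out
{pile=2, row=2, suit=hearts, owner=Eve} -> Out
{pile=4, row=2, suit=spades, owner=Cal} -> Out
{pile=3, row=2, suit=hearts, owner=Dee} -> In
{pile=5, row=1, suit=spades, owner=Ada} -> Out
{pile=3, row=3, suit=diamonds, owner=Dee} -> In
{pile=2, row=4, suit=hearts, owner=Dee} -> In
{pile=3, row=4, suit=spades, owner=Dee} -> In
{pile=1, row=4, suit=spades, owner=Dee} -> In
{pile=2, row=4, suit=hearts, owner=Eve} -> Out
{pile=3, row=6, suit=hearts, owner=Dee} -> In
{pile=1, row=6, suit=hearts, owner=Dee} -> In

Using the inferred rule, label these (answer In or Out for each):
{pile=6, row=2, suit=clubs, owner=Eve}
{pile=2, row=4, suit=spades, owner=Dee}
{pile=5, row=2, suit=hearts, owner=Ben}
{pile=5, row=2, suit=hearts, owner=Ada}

The distinguishing property — owner is Dee — holds for all the 'In' cases and none of the 'Out' cases.

Out, In, Out, Out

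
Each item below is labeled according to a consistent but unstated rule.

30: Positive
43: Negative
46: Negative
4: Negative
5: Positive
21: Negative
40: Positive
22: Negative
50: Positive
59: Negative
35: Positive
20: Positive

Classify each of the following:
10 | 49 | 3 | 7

The rule appears to be: multiple of 5.
10: 10 = 5·2 — fits, so Positive. 49: 49 = 5·9 + 4 — doesn't match, so Negative. 3: 3 = 5·0 + 3 — doesn't match, so Negative. 7: 7 = 5·1 + 2 — doesn't match, so Negative.

Positive, Negative, Negative, Negative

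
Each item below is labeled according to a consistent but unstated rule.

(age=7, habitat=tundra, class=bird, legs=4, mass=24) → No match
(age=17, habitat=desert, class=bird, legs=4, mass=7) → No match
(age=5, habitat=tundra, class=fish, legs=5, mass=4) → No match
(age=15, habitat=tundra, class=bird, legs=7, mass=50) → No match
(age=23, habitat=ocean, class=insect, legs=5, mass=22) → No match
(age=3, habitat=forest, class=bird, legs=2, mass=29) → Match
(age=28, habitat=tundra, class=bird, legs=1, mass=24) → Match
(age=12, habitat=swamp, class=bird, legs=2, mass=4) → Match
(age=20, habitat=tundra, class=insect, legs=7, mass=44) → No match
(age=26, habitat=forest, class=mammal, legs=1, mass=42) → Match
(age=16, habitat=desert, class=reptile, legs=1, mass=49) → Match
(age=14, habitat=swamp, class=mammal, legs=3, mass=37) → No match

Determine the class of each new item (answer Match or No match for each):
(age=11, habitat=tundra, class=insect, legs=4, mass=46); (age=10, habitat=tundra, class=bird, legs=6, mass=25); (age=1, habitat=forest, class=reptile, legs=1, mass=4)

'Match' ⟺ legs ≤ 2.
(age=11, habitat=tundra, class=insect, legs=4, mass=46): legs = 4 — lacks this property, so No match. (age=10, habitat=tundra, class=bird, legs=6, mass=25): legs = 6 — lacks this property, so No match. (age=1, habitat=forest, class=reptile, legs=1, mass=4): legs = 1 — fits, so Match.

No match, No match, Match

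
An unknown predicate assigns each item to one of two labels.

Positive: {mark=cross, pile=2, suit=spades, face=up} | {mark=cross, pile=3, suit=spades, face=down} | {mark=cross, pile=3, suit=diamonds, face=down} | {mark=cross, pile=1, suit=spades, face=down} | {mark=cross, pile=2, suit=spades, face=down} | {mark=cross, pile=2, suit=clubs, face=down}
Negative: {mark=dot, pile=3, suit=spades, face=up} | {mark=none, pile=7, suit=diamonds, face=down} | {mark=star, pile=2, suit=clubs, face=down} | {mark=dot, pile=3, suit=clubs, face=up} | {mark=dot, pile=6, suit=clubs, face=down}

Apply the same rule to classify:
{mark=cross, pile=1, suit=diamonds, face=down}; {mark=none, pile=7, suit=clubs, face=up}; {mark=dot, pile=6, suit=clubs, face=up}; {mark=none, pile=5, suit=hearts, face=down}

A rule that fits every label: mark is cross — true of each 'Positive' example, false of each 'Negative' one.
{mark=cross, pile=1, suit=diamonds, face=down} — mark is cross, hence Positive. {mark=none, pile=7, suit=clubs, face=up} — mark is none, hence Negative. {mark=dot, pile=6, suit=clubs, face=up} — mark is dot, hence Negative. {mark=none, pile=5, suit=hearts, face=down} — mark is none, hence Negative.

Positive, Negative, Negative, Negative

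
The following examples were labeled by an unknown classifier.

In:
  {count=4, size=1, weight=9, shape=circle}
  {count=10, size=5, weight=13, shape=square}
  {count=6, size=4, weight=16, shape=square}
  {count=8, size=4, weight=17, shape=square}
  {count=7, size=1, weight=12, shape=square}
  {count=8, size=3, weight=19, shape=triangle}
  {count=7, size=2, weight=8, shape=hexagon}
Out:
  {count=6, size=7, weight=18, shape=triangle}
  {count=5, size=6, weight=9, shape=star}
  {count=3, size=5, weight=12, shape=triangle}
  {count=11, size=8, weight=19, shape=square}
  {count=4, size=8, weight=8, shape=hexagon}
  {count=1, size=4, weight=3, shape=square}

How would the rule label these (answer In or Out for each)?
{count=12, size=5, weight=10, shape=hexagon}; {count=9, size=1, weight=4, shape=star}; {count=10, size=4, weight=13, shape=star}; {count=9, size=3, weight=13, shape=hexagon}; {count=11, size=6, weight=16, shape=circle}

In, In, In, In, Out

The rule appears to be: size ≤ 5 AND count ≥ 4.
{count=12, size=5, weight=10, shape=hexagon} — size = 5, count = 12, hence In. {count=9, size=1, weight=4, shape=star} — size = 1, count = 9, hence In. {count=10, size=4, weight=13, shape=star} — size = 4, count = 10, hence In. {count=9, size=3, weight=13, shape=hexagon} — size = 3, count = 9, hence In. {count=11, size=6, weight=16, shape=circle} — size = 6, count = 11, hence Out.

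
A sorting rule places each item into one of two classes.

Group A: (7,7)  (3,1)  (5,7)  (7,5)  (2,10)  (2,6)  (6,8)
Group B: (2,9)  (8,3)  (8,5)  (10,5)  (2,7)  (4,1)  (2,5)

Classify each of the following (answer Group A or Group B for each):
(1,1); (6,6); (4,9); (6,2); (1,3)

Group A, Group A, Group B, Group A, Group A

The rule appears to be: sum is even.
(1,1): Group A (1+1 = 2).
(6,6): Group A (6+6 = 12).
(4,9): Group B (4+9 = 13).
(6,2): Group A (6+2 = 8).
(1,3): Group A (1+3 = 4).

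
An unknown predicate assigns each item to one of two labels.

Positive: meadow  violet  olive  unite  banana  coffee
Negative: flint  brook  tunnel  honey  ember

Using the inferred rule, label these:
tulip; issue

Negative, Positive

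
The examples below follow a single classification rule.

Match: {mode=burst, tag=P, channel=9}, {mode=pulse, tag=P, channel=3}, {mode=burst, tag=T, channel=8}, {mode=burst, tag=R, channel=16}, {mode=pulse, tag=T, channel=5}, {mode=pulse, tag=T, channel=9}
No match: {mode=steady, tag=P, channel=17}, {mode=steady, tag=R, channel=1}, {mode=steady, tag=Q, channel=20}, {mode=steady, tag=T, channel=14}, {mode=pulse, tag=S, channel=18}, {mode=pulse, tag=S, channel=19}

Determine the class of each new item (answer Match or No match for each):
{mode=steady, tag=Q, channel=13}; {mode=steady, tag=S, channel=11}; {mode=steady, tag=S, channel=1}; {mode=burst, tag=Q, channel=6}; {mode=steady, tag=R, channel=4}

The classifier is using: mode is not steady AND channel ≤ 16.

No match, No match, No match, Match, No match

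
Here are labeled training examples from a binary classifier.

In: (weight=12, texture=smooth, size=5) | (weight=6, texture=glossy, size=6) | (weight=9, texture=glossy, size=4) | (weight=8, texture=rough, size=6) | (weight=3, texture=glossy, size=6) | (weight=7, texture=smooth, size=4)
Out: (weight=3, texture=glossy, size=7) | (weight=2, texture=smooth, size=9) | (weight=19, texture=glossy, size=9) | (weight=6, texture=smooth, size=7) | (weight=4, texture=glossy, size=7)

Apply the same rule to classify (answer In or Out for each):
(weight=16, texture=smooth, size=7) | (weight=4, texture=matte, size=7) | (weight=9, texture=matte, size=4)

Out, Out, In

The simplest hypothesis consistent with all the labels is: size ≤ 6.
(weight=16, texture=smooth, size=7): size = 7 — does not pass, so Out. (weight=4, texture=matte, size=7): size = 7 — does not pass, so Out. (weight=9, texture=matte, size=4): size = 4 — meets the rule, so In.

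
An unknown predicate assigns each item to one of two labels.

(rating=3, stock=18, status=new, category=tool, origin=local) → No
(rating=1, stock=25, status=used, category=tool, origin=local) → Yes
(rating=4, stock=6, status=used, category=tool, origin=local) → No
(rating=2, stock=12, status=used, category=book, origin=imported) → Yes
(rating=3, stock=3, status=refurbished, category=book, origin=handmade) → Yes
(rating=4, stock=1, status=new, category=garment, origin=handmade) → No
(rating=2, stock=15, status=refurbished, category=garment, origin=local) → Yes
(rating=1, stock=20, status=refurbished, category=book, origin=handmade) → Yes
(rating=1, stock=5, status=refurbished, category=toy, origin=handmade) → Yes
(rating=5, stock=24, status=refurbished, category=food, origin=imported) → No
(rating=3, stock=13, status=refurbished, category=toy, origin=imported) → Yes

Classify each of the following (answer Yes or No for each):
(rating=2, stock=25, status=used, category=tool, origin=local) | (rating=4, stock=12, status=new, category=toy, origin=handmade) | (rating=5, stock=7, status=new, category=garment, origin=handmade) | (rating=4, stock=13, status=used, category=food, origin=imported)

Rule: stock ≠ 18 AND rating ≤ 3. This holds for each 'Yes' example and fails for each 'No' one.
(rating=2, stock=25, status=used, category=tool, origin=local): stock = 25, rating = 2, meets the rule → Yes. (rating=4, stock=12, status=new, category=toy, origin=handmade): stock = 12, rating = 4, doesn't qualify → No. (rating=5, stock=7, status=new, category=garment, origin=handmade): stock = 7, rating = 5, doesn't qualify → No. (rating=4, stock=13, status=used, category=food, origin=imported): stock = 13, rating = 4, doesn't qualify → No.

Yes, No, No, No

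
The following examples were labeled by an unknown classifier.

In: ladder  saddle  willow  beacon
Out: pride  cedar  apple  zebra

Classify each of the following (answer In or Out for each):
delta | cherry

The pattern is that an item is 'In' exactly when: even length.
delta: length 5, does not satisfy this → Out.
cherry: length 6, checks out → In.

Out, In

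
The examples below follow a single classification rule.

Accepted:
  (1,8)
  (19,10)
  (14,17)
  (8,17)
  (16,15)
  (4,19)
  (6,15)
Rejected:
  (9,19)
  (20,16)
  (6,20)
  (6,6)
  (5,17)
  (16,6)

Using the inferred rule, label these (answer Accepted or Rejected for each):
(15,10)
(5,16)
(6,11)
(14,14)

A rule that fits every label: sum is odd — true of each 'Accepted' example, false of each 'Rejected' one.
Accepted: (15,10), since 15+10 = 25. Accepted: (5,16), since 5+16 = 21. Accepted: (6,11), since 6+11 = 17. Rejected: (14,14), since 14+14 = 28.

Accepted, Accepted, Accepted, Rejected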